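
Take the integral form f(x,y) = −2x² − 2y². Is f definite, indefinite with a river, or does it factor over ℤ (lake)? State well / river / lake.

D = b²−4ac = 0² − 4·(-2)·(-2) = -16
D < 0 ⇒ definite ⇒ every region one sign ⇒ single well

well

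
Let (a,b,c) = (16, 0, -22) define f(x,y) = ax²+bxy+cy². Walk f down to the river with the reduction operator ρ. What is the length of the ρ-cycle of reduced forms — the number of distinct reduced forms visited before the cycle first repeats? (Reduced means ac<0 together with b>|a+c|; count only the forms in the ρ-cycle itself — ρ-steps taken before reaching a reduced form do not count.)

D = 1408, ⌊√D⌋ = 37
descent: ρ → (-22,0,16)
descent: ρ → (16,32,-6)  [lands on river]
river: ρ → (-6,28,26)
river: ρ → (26,24,-8)
river: ρ → (-8,24,26)
river: ρ → (26,28,-6)
river: ρ → (-6,32,16)
ρ-cycle length = 6 (tail of 2 descent steps not counted)

6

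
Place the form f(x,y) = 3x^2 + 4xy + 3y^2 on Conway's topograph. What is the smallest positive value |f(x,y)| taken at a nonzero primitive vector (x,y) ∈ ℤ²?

translate: b→-2 (≡4 mod 6), so (3,4,3)→(3,-2,2)
flip: (3,-2,2)→(2,2,3)
reduced (well bottom): (2,2,3) with a≤c, −a<b≤a
well minimum = a = 2

2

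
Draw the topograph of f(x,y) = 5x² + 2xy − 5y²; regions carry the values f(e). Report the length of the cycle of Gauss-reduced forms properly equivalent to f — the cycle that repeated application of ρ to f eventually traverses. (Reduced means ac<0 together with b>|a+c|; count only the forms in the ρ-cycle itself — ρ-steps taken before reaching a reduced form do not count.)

D = 104, ⌊√D⌋ = 10
river: ρ → (-5,8,2)
river: ρ → (2,8,-5)
river: ρ → (-5,2,5)
river: ρ → (5,8,-2)
river: ρ → (-2,8,5)
river: ρ → (5,2,-5)
ρ-cycle length = 6 (tail of 0 descent steps not counted)

6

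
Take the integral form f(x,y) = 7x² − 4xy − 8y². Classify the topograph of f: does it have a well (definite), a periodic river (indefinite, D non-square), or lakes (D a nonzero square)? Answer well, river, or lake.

D = b²−4ac = (-4)² − 4·7·(-8) = 240
D > 0 non-square ⇒ indefinite ⇒ periodic river

river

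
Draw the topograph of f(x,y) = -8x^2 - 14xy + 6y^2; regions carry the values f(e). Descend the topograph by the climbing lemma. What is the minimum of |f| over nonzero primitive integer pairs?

descent: ρ → (6,14,-8)  [lands on river]
river: ρ → (-8,18,2)
river: ρ → (2,18,-8)
river: ρ → (-8,14,6)
river: ρ → (6,10,-12)
river: ρ → (-12,14,4)
river: ρ → (4,18,-4)
river: ρ → (-4,14,12)
river: ρ → (12,10,-6)
river: ρ → (-6,14,8)
river: ρ → (8,18,-2)
river: ρ → (-2,18,8)
river: ρ → (8,14,-6)
river: ρ → (-6,10,12)
river: ρ → (12,14,-4)
river: ρ → (-4,18,4)
river: ρ → (4,14,-12)
river: ρ → (-12,10,6)
closes: descent 1, river 18
min |a| on river = 2

2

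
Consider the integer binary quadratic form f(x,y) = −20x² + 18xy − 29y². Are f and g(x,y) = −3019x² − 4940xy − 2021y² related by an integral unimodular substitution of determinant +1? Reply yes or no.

D₁ = -1996, D₂ = -1996
f is negative-definite; reduce −f:
−f: reduced (well bottom): (20,-18,29) with a≤c, −a<b≤a
flip sign back: reduced form of f is (-20,18,-29)
g is negative-definite; reduce −g:
−g: translate: b→-1098 (≡4940 mod 6038), so (3019,4940,2021)→(3019,-1098,100)
−g: flip: (3019,-1098,100)→(100,1098,3019)
−g: translate: b→98 (≡1098 mod 200), so (100,1098,3019)→(100,98,29)
−g: flip: (100,98,29)→(29,-98,100)
−g: translate: b→18 (≡-98 mod 58), so (29,-98,100)→(29,18,20)
−g: flip: (29,18,20)→(20,-18,29)
−g: reduced (well bottom): (20,-18,29) with a≤c, −a<b≤a
flip sign back: reduced form of g is (-20,18,-29)
reduced forms (-20, 18, -29) vs (-20, 18, -29) ⇒ equivalent

yes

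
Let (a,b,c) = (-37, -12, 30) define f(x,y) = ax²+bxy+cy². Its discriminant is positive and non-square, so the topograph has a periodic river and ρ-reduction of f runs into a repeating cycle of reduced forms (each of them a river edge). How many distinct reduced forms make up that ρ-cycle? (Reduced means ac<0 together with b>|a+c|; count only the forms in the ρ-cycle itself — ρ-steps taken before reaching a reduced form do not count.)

D = 4584, ⌊√D⌋ = 67
descent: ρ → (30,12,-37)  [lands on river]
river: ρ → (-37,62,5)
river: ρ → (5,58,-61)
river: ρ → (-61,64,2)
river: ρ → (2,64,-61)
river: ρ → (-61,58,5)
river: ρ → (5,62,-37)
river: ρ → (-37,12,30)
river: ρ → (30,48,-19)
river: ρ → (-19,66,3)
river: ρ → (3,66,-19)
river: ρ → (-19,48,30)
ρ-cycle length = 12 (tail of 1 descent step not counted)

12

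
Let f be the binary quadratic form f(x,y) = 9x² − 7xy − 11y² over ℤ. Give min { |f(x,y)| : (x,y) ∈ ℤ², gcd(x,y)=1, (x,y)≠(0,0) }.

descent: ρ → (-11,7,9)  [lands on river]
river: ρ → (9,11,-9)
river: ρ → (-9,7,11)
river: ρ → (11,15,-5)
river: ρ → (-5,15,11)
river: ρ → (11,7,-9)
river: ρ → (-9,11,9)
river: ρ → (9,7,-11)
river: ρ → (-11,15,5)
river: ρ → (5,15,-11)
closes: descent 1, river 10
min |a| on river = 5

5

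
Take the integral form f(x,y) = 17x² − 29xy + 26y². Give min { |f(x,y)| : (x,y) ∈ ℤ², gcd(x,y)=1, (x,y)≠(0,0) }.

translate: b→5 (≡-29 mod 34), so (17,-29,26)→(17,5,14)
flip: (17,5,14)→(14,-5,17)
reduced (well bottom): (14,-5,17) with a≤c, −a<b≤a
well minimum = a = 14

14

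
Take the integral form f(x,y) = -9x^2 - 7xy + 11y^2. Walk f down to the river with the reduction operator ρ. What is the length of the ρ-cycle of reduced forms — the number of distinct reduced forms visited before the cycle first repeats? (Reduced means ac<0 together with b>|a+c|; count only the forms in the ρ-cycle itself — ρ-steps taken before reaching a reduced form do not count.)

D = 445, ⌊√D⌋ = 21
descent: ρ → (11,7,-9)  [lands on river]
river: ρ → (-9,11,9)
river: ρ → (9,7,-11)
river: ρ → (-11,15,5)
river: ρ → (5,15,-11)
river: ρ → (-11,7,9)
river: ρ → (9,11,-9)
river: ρ → (-9,7,11)
river: ρ → (11,15,-5)
river: ρ → (-5,15,11)
ρ-cycle length = 10 (tail of 1 descent step not counted)

10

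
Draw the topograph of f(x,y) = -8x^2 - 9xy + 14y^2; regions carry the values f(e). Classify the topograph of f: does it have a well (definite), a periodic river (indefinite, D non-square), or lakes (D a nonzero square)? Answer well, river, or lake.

D = b²−4ac = (-9)² − 4·(-8)·14 = 529
D = 23² is a perfect square ⇒ form factors over ℤ ⇒ lakes

lake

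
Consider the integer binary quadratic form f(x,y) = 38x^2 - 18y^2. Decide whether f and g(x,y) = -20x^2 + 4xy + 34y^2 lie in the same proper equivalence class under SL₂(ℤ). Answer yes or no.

D₁ = 2736, D₂ = 2736
river cycle of f (length 6): (-18, 36, 20), (20, 44, -10), (-10, 36, 36), (36, 36, -10), (-10, 44, 20), (20, 36, -18)
river cycle of g (length 6): (-20, 44, 10), (10, 36, -36), (-36, 36, 10), (10, 44, -20), (-20, 36, 18), (18, 36, -20)
cycles differ ⇒ inequivalent

no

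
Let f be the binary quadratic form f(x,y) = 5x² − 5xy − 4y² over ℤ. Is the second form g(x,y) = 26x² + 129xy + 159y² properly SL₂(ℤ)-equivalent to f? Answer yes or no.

D₁ = 105, D₂ = 105
river cycle of f (length 6): (-4, 5, 5), (5, 5, -4), (-4, 3, 6), (6, 9, -1), (-1, 9, 6), (6, 3, -4)
river cycle of g (length 6): (5, 5, -4), (-4, 3, 6), (6, 9, -1), (-1, 9, 6), (6, 3, -4), (-4, 5, 5)
cycles coincide ⇒ equivalent

yes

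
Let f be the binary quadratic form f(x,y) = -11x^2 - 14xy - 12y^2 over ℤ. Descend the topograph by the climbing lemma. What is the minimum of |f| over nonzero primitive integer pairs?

translate: b→-8 (≡14 mod 22), so (11,14,12)→(11,-8,9)
flip: (11,-8,9)→(9,8,11)
reduced (well bottom): (9,8,11) with a≤c, −a<b≤a
well minimum |f| = |-9| = 9 (negative-definite)

9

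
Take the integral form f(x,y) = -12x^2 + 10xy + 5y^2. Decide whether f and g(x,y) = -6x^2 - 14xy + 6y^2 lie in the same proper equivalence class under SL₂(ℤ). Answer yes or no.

D₁ = 340, D₂ = 340
river cycle of f (length 14): (5, 10, -12), (-12, 14, 3), (3, 16, -7), (-7, 12, 7), (7, 16, -3), (-3, 14, 12), (12, 10, -5), (-5, 10, 12), (12, 14, -3), (-3, 16, 7), … (4 more)
river cycle of g (length 6): (6, 14, -6), (-6, 10, 10), (10, 10, -6), (-6, 14, 6), (6, 10, -10), (-10, 10, 6)
cycles differ ⇒ inequivalent

no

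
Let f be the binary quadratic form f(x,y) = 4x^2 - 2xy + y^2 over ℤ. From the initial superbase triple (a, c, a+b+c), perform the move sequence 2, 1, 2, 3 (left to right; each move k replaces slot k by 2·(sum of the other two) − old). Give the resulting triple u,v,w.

start (4,1,3) = (f(1,0),f(0,1),f(1,1))
replace slot 2: 2·(4+3) − 1 = 13 → (4,13,3)
replace slot 1: 2·(13+3) − 4 = 28 → (28,13,3)
replace slot 2: 2·(28+3) − 13 = 49 → (28,49,3)
replace slot 3: 2·(28+49) − 3 = 151 → (28,49,151)

28,49,151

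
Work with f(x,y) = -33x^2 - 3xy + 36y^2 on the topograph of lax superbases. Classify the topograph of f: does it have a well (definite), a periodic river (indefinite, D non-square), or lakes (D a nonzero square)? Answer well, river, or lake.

D = b²−4ac = (-3)² − 4·(-33)·36 = 4761
D = 69² is a perfect square ⇒ form factors over ℤ ⇒ lakes

lake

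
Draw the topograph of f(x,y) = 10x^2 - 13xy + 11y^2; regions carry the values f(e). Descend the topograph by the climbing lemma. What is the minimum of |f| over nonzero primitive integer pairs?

translate: b→7 (≡-13 mod 20), so (10,-13,11)→(10,7,8)
flip: (10,7,8)→(8,-7,10)
reduced (well bottom): (8,-7,10) with a≤c, −a<b≤a
well minimum = a = 8

8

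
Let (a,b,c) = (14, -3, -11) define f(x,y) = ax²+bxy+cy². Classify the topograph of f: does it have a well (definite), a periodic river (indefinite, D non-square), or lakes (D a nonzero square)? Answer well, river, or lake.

D = b²−4ac = (-3)² − 4·14·(-11) = 625
D = 25² is a perfect square ⇒ form factors over ℤ ⇒ lakes

lake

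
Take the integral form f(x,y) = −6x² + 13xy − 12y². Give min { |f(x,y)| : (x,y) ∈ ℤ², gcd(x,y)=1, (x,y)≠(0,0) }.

translate: b→-1 (≡-13 mod 12), so (6,-13,12)→(6,-1,5)
flip: (6,-1,5)→(5,1,6)
reduced (well bottom): (5,1,6) with a≤c, −a<b≤a
well minimum |f| = |-5| = 5 (negative-definite)

5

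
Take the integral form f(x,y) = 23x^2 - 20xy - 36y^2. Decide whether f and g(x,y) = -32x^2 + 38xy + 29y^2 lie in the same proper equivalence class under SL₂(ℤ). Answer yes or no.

D₁ = 3712, D₂ = 5156
discriminants differ ⇒ not SL₂(ℤ)-equivalent

no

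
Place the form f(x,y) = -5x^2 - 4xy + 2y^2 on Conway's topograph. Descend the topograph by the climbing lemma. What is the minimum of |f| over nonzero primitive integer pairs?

descent: ρ → (2,4,-5)  [lands on river]
river: ρ → (-5,6,1)
river: ρ → (1,6,-5)
river: ρ → (-5,4,2)
closes: descent 1, river 4
min |a| on river = 1

1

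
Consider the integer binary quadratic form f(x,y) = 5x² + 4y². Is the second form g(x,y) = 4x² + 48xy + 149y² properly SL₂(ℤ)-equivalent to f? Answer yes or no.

D₁ = -80, D₂ = -80
f: flip: (5,0,4)→(4,0,5)
f: reduced (well bottom): (4,0,5) with a≤c, −a<b≤a
g: translate: b→0 (≡48 mod 8), so (4,48,149)→(4,0,5)
g: reduced (well bottom): (4,0,5) with a≤c, −a<b≤a
reduced forms (4, 0, 5) vs (4, 0, 5) ⇒ equivalent

yes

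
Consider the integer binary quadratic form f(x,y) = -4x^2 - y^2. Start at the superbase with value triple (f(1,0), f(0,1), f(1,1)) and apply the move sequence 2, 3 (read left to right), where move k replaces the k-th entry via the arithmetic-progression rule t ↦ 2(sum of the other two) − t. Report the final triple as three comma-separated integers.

start (-4,-1,-5) = (f(1,0),f(0,1),f(1,1))
replace slot 2: 2·((-4)+(-5)) − (-1) = -17 → (-4,-17,-5)
replace slot 3: 2·((-4)+(-17)) − (-5) = -37 → (-4,-17,-37)

-4,-17,-37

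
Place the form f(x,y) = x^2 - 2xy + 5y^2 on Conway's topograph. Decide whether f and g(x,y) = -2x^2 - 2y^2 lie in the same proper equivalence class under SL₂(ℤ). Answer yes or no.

D₁ = -16, D₂ = -16
f: translate: b→0 (≡-2 mod 2), so (1,-2,5)→(1,0,4)
f: reduced (well bottom): (1,0,4) with a≤c, −a<b≤a
g is negative-definite; reduce −g:
−g: reduced (well bottom): (2,0,2) with a≤c, −a<b≤a
flip sign back: reduced form of g is (-2,0,-2)
reduced forms (1, 0, 4) vs (-2, 0, -2) ⇒ inequivalent

no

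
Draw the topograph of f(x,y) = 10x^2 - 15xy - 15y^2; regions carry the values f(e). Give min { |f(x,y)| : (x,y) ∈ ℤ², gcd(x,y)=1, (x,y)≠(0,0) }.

descent: ρ → (-15,15,10)  [lands on river]
river: ρ → (10,25,-5)
river: ρ → (-5,25,10)
river: ρ → (10,15,-15)
closes: descent 1, river 4
min |a| on river = 5

5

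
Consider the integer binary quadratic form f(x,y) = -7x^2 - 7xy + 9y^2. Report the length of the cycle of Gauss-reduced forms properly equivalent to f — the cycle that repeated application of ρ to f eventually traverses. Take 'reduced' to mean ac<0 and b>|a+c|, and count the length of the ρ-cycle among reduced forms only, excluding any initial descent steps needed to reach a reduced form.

D = 301, ⌊√D⌋ = 17
descent: ρ → (9,7,-7)  [lands on river]
river: ρ → (-7,7,9)
river: ρ → (9,11,-5)
river: ρ → (-5,9,11)
river: ρ → (11,13,-3)
river: ρ → (-3,17,1)
river: ρ → (1,17,-3)
river: ρ → (-3,13,11)
river: ρ → (11,9,-5)
river: ρ → (-5,11,9)
ρ-cycle length = 10 (tail of 1 descent step not counted)

10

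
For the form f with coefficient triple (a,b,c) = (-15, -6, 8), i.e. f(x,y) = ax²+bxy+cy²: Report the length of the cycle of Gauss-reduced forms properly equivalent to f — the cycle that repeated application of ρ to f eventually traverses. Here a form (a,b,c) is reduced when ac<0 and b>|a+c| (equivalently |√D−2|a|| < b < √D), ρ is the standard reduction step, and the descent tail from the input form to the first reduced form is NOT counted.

D = 516, ⌊√D⌋ = 22
descent: ρ → (8,22,-1)  [lands on river]
river: ρ → (-1,22,8)
river: ρ → (8,10,-13)
river: ρ → (-13,16,5)
river: ρ → (5,14,-16)
river: ρ → (-16,18,3)
river: ρ → (3,18,-16)
river: ρ → (-16,14,5)
river: ρ → (5,16,-13)
river: ρ → (-13,10,8)
ρ-cycle length = 10 (tail of 1 descent step not counted)

10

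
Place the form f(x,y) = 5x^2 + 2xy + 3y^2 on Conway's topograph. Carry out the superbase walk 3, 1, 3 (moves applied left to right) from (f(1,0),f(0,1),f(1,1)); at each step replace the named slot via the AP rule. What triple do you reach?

start (5,3,10) = (f(1,0),f(0,1),f(1,1))
replace slot 3: 2·(5+3) − 10 = 6 → (5,3,6)
replace slot 1: 2·(3+6) − 5 = 13 → (13,3,6)
replace slot 3: 2·(13+3) − 6 = 26 → (13,3,26)

13,3,26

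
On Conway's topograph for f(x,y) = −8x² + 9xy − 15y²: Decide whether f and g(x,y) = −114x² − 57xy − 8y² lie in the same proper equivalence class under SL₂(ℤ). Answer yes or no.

D₁ = -399, D₂ = -399
f is negative-definite; reduce −f:
−f: translate: b→7 (≡-9 mod 16), so (8,-9,15)→(8,7,14)
−f: reduced (well bottom): (8,7,14) with a≤c, −a<b≤a
flip sign back: reduced form of f is (-8,-7,-14)
g is negative-definite; reduce −g:
−g: flip: (114,57,8)→(8,-57,114)
−g: translate: b→7 (≡-57 mod 16), so (8,-57,114)→(8,7,14)
−g: reduced (well bottom): (8,7,14) with a≤c, −a<b≤a
flip sign back: reduced form of g is (-8,-7,-14)
reduced forms (-8, -7, -14) vs (-8, -7, -14) ⇒ equivalent

yes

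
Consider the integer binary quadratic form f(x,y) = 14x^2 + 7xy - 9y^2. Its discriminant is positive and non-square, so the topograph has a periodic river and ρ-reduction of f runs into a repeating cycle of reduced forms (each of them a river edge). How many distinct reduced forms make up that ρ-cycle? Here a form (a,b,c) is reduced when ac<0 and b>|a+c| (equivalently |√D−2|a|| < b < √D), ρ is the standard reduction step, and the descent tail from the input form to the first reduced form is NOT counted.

D = 553, ⌊√D⌋ = 23
river: ρ → (-9,11,12)
river: ρ → (12,13,-8)
river: ρ → (-8,19,6)
river: ρ → (6,17,-11)
river: ρ → (-11,5,12)
river: ρ → (12,19,-4)
river: ρ → (-4,21,7)
river: ρ → (7,21,-4)
river: ρ → (-4,19,12)
river: ρ → (12,5,-11)
river: ρ → (-11,17,6)
river: ρ → (6,19,-8)
river: ρ → (-8,13,12)
river: ρ → (12,11,-9)
river: ρ → (-9,7,14)
river: ρ → (14,21,-2)
river: ρ → (-2,23,3)
river: ρ → (3,19,-16)
river: ρ → (-16,13,6)
river: ρ → (6,23,-1)
river: ρ → (-1,23,6)
river: ρ → (6,13,-16)
river: ρ → (-16,19,3)
river: ρ → (3,23,-2)
river: ρ → (-2,21,14)
river: ρ → (14,7,-9)
ρ-cycle length = 26 (tail of 0 descent steps not counted)

26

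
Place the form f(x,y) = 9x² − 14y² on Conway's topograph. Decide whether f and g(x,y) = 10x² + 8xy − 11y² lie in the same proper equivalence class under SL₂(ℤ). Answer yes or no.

D₁ = 504, D₂ = 504
river cycle of f (length 4): (9, 18, -5), (-5, 22, 1), (1, 22, -5), (-5, 18, 9)
river cycle of g (length 10): (-11, 14, 7), (7, 14, -11), (-11, 8, 10), (10, 12, -9), (-9, 6, 13), (13, 20, -2), (-2, 20, 13), (13, 6, -9), (-9, 12, 10), (10, 8, -11)
cycles differ ⇒ inequivalent

no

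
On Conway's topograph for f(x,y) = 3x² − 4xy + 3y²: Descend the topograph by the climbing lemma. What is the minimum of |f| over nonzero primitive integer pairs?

translate: b→2 (≡-4 mod 6), so (3,-4,3)→(3,2,2)
flip: (3,2,2)→(2,-2,3)
translate: b→2 (≡-2 mod 4), so (2,-2,3)→(2,2,3)
reduced (well bottom): (2,2,3) with a≤c, −a<b≤a
well minimum = a = 2

2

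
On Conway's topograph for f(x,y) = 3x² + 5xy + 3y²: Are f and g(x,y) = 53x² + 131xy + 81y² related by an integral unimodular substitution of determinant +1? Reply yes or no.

D₁ = -11, D₂ = -11
f: translate: b→-1 (≡5 mod 6), so (3,5,3)→(3,-1,1)
f: flip: (3,-1,1)→(1,1,3)
f: reduced (well bottom): (1,1,3) with a≤c, −a<b≤a
g: translate: b→25 (≡131 mod 106), so (53,131,81)→(53,25,3)
g: flip: (53,25,3)→(3,-25,53)
g: translate: b→-1 (≡-25 mod 6), so (3,-25,53)→(3,-1,1)
g: flip: (3,-1,1)→(1,1,3)
g: reduced (well bottom): (1,1,3) with a≤c, −a<b≤a
reduced forms (1, 1, 3) vs (1, 1, 3) ⇒ equivalent

yes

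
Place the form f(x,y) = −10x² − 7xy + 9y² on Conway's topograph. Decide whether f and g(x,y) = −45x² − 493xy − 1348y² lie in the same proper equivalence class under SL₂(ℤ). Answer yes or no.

D₁ = 409, D₂ = 409
river cycle of f (length 54): (9, 7, -10), (-10, 13, 6), (6, 11, -12), (-12, 13, 5), (5, 17, -6), (-6, 19, 2), (2, 17, -15), (-15, 13, 4), (4, 19, -3), (-3, 17, 10), … (44 more)
river cycle of g (length 54): (-8, 11, 9), (9, 7, -10), (-10, 13, 6), (6, 11, -12), (-12, 13, 5), (5, 17, -6), (-6, 19, 2), (2, 17, -15), (-15, 13, 4), (4, 19, -3), … (44 more)
cycles coincide ⇒ equivalent

yes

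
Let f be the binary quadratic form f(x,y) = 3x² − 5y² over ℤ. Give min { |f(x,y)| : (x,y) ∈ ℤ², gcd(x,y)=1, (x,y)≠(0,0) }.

descent: ρ → (-5,0,3)
descent: ρ → (3,6,-2)  [lands on river]
river: ρ → (-2,6,3)
closes: descent 2, river 2
min |a| on river = 2

2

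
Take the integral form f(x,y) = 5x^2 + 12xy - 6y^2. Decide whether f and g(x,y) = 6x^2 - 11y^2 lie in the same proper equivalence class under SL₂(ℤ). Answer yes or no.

D₁ = 264, D₂ = 264
river cycle of f (length 6): (-6, 12, 5), (5, 8, -10), (-10, 12, 3), (3, 12, -10), (-10, 8, 5), (5, 12, -6)
river cycle of g (length 6): (6, 12, -5), (-5, 8, 10), (10, 12, -3), (-3, 12, 10), (10, 8, -5), (-5, 12, 6)
cycles differ ⇒ inequivalent

no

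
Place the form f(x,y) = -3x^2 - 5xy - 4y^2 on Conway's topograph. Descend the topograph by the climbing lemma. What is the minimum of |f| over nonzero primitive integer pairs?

translate: b→-1 (≡5 mod 6), so (3,5,4)→(3,-1,2)
flip: (3,-1,2)→(2,1,3)
reduced (well bottom): (2,1,3) with a≤c, −a<b≤a
well minimum |f| = |-2| = 2 (negative-definite)

2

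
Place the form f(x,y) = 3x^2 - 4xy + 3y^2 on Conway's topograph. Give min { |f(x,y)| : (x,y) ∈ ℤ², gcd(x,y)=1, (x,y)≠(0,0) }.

translate: b→2 (≡-4 mod 6), so (3,-4,3)→(3,2,2)
flip: (3,2,2)→(2,-2,3)
translate: b→2 (≡-2 mod 4), so (2,-2,3)→(2,2,3)
reduced (well bottom): (2,2,3) with a≤c, −a<b≤a
well minimum = a = 2

2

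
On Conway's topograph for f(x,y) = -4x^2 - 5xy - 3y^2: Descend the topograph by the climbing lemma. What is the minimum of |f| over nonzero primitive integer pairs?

translate: b→-3 (≡5 mod 8), so (4,5,3)→(4,-3,2)
flip: (4,-3,2)→(2,3,4)
translate: b→-1 (≡3 mod 4), so (2,3,4)→(2,-1,3)
reduced (well bottom): (2,-1,3) with a≤c, −a<b≤a
well minimum |f| = |-2| = 2 (negative-definite)

2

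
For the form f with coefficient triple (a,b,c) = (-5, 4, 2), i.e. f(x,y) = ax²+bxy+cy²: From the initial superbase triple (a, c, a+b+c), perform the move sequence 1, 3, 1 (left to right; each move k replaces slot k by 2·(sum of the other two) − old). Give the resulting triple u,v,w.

start (-5,2,1) = (f(1,0),f(0,1),f(1,1))
replace slot 1: 2·(2+1) − (-5) = 11 → (11,2,1)
replace slot 3: 2·(11+2) − 1 = 25 → (11,2,25)
replace slot 1: 2·(2+25) − 11 = 43 → (43,2,25)

43,2,25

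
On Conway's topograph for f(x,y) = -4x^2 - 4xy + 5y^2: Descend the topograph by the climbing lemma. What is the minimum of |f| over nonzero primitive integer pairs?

descent: ρ → (5,4,-4)  [lands on river]
river: ρ → (-4,4,5)
river: ρ → (5,6,-3)
river: ρ → (-3,6,5)
closes: descent 1, river 4
min |a| on river = 3

3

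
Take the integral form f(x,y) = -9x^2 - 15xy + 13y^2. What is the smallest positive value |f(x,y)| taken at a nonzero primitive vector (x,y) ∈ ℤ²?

descent: ρ → (13,15,-9)  [lands on river]
river: ρ → (-9,21,7)
river: ρ → (7,21,-9)
river: ρ → (-9,15,13)
river: ρ → (13,11,-11)
river: ρ → (-11,11,13)
closes: descent 1, river 6
min |a| on river = 7

7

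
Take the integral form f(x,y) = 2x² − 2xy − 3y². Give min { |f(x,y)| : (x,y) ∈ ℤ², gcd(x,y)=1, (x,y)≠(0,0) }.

descent: ρ → (-3,2,2)  [lands on river]
river: ρ → (2,2,-3)
river: ρ → (-3,4,1)
river: ρ → (1,4,-3)
closes: descent 1, river 4
min |a| on river = 1

1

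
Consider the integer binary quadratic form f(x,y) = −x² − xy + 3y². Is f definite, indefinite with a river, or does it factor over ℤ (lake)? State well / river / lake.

D = b²−4ac = (-1)² − 4·(-1)·3 = 13
D > 0 non-square ⇒ indefinite ⇒ periodic river

river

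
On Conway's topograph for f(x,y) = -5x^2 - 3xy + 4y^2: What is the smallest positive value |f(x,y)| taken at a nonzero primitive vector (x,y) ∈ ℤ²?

descent: ρ → (4,3,-5)  [lands on river]
river: ρ → (-5,7,2)
river: ρ → (2,9,-1)
river: ρ → (-1,9,2)
river: ρ → (2,7,-5)
river: ρ → (-5,3,4)
river: ρ → (4,5,-4)
river: ρ → (-4,3,5)
river: ρ → (5,7,-2)
river: ρ → (-2,9,1)
river: ρ → (1,9,-2)
river: ρ → (-2,7,5)
river: ρ → (5,3,-4)
river: ρ → (-4,5,4)
closes: descent 1, river 14
min |a| on river = 1

1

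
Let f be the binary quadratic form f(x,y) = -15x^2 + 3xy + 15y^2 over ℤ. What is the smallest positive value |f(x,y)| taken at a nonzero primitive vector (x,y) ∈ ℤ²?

river: ρ → (15,27,-3)
river: ρ → (-3,27,15)
river: ρ → (15,3,-15)
river: ρ → (-15,27,3)
river: ρ → (3,27,-15)
river: ρ → (-15,3,15)
closes: descent 0, river 6
min |a| on river = 3

3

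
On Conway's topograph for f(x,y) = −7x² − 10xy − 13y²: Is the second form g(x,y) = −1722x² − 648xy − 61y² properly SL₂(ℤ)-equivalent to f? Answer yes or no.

D₁ = -264, D₂ = -264
f is negative-definite; reduce −f:
−f: translate: b→-4 (≡10 mod 14), so (7,10,13)→(7,-4,10)
−f: reduced (well bottom): (7,-4,10) with a≤c, −a<b≤a
flip sign back: reduced form of f is (-7,4,-10)
g is negative-definite; reduce −g:
−g: flip: (1722,648,61)→(61,-648,1722)
−g: translate: b→-38 (≡-648 mod 122), so (61,-648,1722)→(61,-38,7)
−g: flip: (61,-38,7)→(7,38,61)
−g: translate: b→-4 (≡38 mod 14), so (7,38,61)→(7,-4,10)
−g: reduced (well bottom): (7,-4,10) with a≤c, −a<b≤a
flip sign back: reduced form of g is (-7,4,-10)
reduced forms (-7, 4, -10) vs (-7, 4, -10) ⇒ equivalent

yes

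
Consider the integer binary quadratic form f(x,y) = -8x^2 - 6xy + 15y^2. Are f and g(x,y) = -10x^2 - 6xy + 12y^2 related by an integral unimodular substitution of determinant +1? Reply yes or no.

D₁ = 516, D₂ = 516
river cycle of f (length 10): (-8, 10, 13), (13, 16, -5), (-5, 14, 16), (16, 18, -3), (-3, 18, 16), (16, 14, -5), (-5, 16, 13), (13, 10, -8), (-8, 22, 1), (1, 22, -8)
river cycle of g (length 10): (12, 6, -10), (-10, 14, 8), (8, 18, -6), (-6, 18, 8), (8, 14, -10), (-10, 6, 12), (12, 18, -4), (-4, 22, 2), (2, 22, -4), (-4, 18, 12)
cycles differ ⇒ inequivalent

no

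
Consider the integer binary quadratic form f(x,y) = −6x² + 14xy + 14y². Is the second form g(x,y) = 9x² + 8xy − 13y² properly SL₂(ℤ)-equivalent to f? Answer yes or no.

D₁ = 532, D₂ = 532
river cycle of f (length 4): (14, 14, -6), (-6, 22, 2), (2, 22, -6), (-6, 14, 14)
river cycle of g (length 16): (-13, 18, 4), (4, 22, -3), (-3, 20, 11), (11, 2, -12), (-12, 22, 1), (1, 22, -12), (-12, 2, 11), (11, 20, -3), (-3, 22, 4), (4, 18, -13), … (6 more)
cycles differ ⇒ inequivalent

no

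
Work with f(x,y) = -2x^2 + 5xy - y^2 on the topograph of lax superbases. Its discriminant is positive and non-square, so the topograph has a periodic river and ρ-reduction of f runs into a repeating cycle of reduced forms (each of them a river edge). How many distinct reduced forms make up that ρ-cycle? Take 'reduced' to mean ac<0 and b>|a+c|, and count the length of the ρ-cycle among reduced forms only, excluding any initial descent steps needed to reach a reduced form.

D = 17, ⌊√D⌋ = 4
descent: ρ → (-1,3,2)  [lands on river]
river: ρ → (2,1,-2)
river: ρ → (-2,3,1)
river: ρ → (1,3,-2)
river: ρ → (-2,1,2)
river: ρ → (2,3,-1)
ρ-cycle length = 6 (tail of 1 descent step not counted)

6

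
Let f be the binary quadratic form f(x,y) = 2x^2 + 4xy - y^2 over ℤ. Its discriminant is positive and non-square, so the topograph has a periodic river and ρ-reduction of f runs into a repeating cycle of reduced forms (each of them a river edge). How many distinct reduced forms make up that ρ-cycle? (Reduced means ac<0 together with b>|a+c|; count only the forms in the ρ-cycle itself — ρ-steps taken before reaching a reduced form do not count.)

D = 24, ⌊√D⌋ = 4
river: ρ → (-1,4,2)
river: ρ → (2,4,-1)
ρ-cycle length = 2 (tail of 0 descent steps not counted)

2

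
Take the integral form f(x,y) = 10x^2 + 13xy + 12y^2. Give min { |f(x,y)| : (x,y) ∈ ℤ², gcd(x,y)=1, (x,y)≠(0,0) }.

translate: b→-7 (≡13 mod 20), so (10,13,12)→(10,-7,9)
flip: (10,-7,9)→(9,7,10)
reduced (well bottom): (9,7,10) with a≤c, −a<b≤a
well minimum = a = 9

9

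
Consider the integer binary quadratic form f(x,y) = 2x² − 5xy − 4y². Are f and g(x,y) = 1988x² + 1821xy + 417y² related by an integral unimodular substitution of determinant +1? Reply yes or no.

D₁ = 57, D₂ = 57
river cycle of f (length 6): (-4, 5, 2), (2, 7, -1), (-1, 7, 2), (2, 5, -4), (-4, 3, 3), (3, 3, -4)
river cycle of g (length 6): (2, 7, -1), (-1, 7, 2), (2, 5, -4), (-4, 3, 3), (3, 3, -4), (-4, 5, 2)
cycles coincide ⇒ equivalent

yes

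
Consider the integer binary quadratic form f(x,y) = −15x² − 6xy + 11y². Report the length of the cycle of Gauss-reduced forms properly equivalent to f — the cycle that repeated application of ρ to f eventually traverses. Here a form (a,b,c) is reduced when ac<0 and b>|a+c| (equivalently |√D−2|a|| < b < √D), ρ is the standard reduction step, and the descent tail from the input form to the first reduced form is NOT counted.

D = 696, ⌊√D⌋ = 26
descent: ρ → (11,6,-15)  [lands on river]
river: ρ → (-15,24,2)
river: ρ → (2,24,-15)
river: ρ → (-15,6,11)
river: ρ → (11,16,-10)
river: ρ → (-10,24,3)
river: ρ → (3,24,-10)
river: ρ → (-10,16,11)
ρ-cycle length = 8 (tail of 1 descent step not counted)

8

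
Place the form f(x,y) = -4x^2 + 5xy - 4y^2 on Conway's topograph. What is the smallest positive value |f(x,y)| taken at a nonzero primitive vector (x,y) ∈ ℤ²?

translate: b→3 (≡-5 mod 8), so (4,-5,4)→(4,3,3)
flip: (4,3,3)→(3,-3,4)
translate: b→3 (≡-3 mod 6), so (3,-3,4)→(3,3,4)
reduced (well bottom): (3,3,4) with a≤c, −a<b≤a
well minimum |f| = |-3| = 3 (negative-definite)

3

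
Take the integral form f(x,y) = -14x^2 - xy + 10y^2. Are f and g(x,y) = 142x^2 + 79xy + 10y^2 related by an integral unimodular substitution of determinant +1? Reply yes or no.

D₁ = 561, D₂ = 561
river cycle of f (length 16): (10, 21, -3), (-3, 21, 10), (10, 19, -5), (-5, 21, 6), (6, 15, -14), (-14, 13, 7), (7, 15, -12), (-12, 9, 10), (10, 11, -11), (-11, 11, 10), … (6 more)
river cycle of g (length 16): (10, 21, -3), (-3, 21, 10), (10, 19, -5), (-5, 21, 6), (6, 15, -14), (-14, 13, 7), (7, 15, -12), (-12, 9, 10), (10, 11, -11), (-11, 11, 10), … (6 more)
cycles coincide ⇒ equivalent

yes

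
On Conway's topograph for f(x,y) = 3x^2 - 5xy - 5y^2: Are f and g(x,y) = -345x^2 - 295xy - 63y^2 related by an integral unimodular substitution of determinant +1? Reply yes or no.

D₁ = 85, D₂ = 85
river cycle of f (length 6): (-5, 5, 3), (3, 7, -3), (-3, 5, 5), (5, 5, -3), (-3, 7, 3), (3, 5, -5)
river cycle of g (length 6): (3, 7, -3), (-3, 5, 5), (5, 5, -3), (-3, 7, 3), (3, 5, -5), (-5, 5, 3)
cycles coincide ⇒ equivalent

yes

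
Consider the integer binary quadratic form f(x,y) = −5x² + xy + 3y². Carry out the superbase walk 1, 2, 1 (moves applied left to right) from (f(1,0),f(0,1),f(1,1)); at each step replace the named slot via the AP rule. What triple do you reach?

start (-5,3,-1) = (f(1,0),f(0,1),f(1,1))
replace slot 1: 2·(3+(-1)) − (-5) = 9 → (9,3,-1)
replace slot 2: 2·(9+(-1)) − 3 = 13 → (9,13,-1)
replace slot 1: 2·(13+(-1)) − 9 = 15 → (15,13,-1)

15,13,-1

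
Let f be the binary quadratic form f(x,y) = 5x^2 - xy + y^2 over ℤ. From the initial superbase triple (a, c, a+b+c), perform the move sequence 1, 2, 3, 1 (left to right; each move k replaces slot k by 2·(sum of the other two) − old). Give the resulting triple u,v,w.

start (5,1,5) = (f(1,0),f(0,1),f(1,1))
replace slot 1: 2·(1+5) − 5 = 7 → (7,1,5)
replace slot 2: 2·(7+5) − 1 = 23 → (7,23,5)
replace slot 3: 2·(7+23) − 5 = 55 → (7,23,55)
replace slot 1: 2·(23+55) − 7 = 149 → (149,23,55)

149,23,55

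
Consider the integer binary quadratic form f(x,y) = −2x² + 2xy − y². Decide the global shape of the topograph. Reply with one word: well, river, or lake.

D = b²−4ac = 2² − 4·(-2)·(-1) = -4
D < 0 ⇒ definite ⇒ every region one sign ⇒ single well

well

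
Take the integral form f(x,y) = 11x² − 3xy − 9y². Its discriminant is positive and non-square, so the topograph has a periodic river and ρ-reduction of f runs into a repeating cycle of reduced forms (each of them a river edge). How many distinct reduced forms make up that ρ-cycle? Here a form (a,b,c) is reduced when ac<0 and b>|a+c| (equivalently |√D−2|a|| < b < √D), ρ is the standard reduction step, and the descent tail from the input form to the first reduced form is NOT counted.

D = 405, ⌊√D⌋ = 20
descent: ρ → (-9,3,11)  [lands on river]
river: ρ → (11,19,-1)
river: ρ → (-1,19,11)
river: ρ → (11,3,-9)
river: ρ → (-9,15,5)
river: ρ → (5,15,-9)
ρ-cycle length = 6 (tail of 1 descent step not counted)

6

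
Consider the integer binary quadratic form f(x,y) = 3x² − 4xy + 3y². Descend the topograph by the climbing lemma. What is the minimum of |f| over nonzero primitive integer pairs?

translate: b→2 (≡-4 mod 6), so (3,-4,3)→(3,2,2)
flip: (3,2,2)→(2,-2,3)
translate: b→2 (≡-2 mod 4), so (2,-2,3)→(2,2,3)
reduced (well bottom): (2,2,3) with a≤c, −a<b≤a
well minimum = a = 2

2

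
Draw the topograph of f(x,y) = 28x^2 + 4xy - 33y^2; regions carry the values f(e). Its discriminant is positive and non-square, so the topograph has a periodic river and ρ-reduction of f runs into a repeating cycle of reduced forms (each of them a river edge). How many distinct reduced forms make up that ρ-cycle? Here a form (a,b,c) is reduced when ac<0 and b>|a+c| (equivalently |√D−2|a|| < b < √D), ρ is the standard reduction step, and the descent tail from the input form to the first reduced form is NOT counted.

D = 3712, ⌊√D⌋ = 60
descent: ρ → (-33,-4,28)
descent: ρ → (28,60,-1)  [lands on river]
river: ρ → (-1,60,28)
river: ρ → (28,52,-9)
river: ρ → (-9,56,16)
river: ρ → (16,40,-33)
river: ρ → (-33,26,23)
river: ρ → (23,20,-36)
river: ρ → (-36,52,7)
river: ρ → (7,60,-4)
river: ρ → (-4,60,7)
river: ρ → (7,52,-36)
river: ρ → (-36,20,23)
river: ρ → (23,26,-33)
river: ρ → (-33,40,16)
river: ρ → (16,56,-9)
river: ρ → (-9,52,28)
ρ-cycle length = 16 (tail of 2 descent steps not counted)

16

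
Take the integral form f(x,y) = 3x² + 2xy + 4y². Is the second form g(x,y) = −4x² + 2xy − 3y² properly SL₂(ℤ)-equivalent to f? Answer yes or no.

D₁ = -44, D₂ = -44
f: reduced (well bottom): (3,2,4) with a≤c, −a<b≤a
g is negative-definite; reduce −g:
−g: flip: (4,-2,3)→(3,2,4)
−g: reduced (well bottom): (3,2,4) with a≤c, −a<b≤a
flip sign back: reduced form of g is (-3,-2,-4)
reduced forms (3, 2, 4) vs (-3, -2, -4) ⇒ inequivalent

no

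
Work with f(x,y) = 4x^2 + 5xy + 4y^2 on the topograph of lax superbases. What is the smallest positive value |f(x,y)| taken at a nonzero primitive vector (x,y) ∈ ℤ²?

translate: b→-3 (≡5 mod 8), so (4,5,4)→(4,-3,3)
flip: (4,-3,3)→(3,3,4)
reduced (well bottom): (3,3,4) with a≤c, −a<b≤a
well minimum = a = 3

3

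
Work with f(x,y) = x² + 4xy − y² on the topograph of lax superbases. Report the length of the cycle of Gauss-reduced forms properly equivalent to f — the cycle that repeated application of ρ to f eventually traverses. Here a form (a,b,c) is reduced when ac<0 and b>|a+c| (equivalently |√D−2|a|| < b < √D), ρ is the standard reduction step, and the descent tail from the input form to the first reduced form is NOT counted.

D = 20, ⌊√D⌋ = 4
river: ρ → (-1,4,1)
river: ρ → (1,4,-1)
ρ-cycle length = 2 (tail of 0 descent steps not counted)

2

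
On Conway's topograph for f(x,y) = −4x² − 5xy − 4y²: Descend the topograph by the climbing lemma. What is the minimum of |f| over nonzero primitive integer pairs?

translate: b→-3 (≡5 mod 8), so (4,5,4)→(4,-3,3)
flip: (4,-3,3)→(3,3,4)
reduced (well bottom): (3,3,4) with a≤c, −a<b≤a
well minimum |f| = |-3| = 3 (negative-definite)

3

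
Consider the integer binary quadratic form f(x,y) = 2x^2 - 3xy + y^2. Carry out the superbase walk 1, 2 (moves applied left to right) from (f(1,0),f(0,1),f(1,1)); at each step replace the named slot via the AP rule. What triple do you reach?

start (2,1,0) = (f(1,0),f(0,1),f(1,1))
replace slot 1: 2·(1+0) − 2 = 0 → (0,1,0)
replace slot 2: 2·(0+0) − 1 = -1 → (0,-1,0)

0,-1,0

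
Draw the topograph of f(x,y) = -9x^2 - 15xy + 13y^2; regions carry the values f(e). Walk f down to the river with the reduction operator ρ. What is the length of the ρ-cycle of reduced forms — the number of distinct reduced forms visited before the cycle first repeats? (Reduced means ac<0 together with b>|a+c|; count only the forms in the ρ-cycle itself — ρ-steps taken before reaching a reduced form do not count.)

D = 693, ⌊√D⌋ = 26
descent: ρ → (13,15,-9)  [lands on river]
river: ρ → (-9,21,7)
river: ρ → (7,21,-9)
river: ρ → (-9,15,13)
river: ρ → (13,11,-11)
river: ρ → (-11,11,13)
ρ-cycle length = 6 (tail of 1 descent step not counted)

6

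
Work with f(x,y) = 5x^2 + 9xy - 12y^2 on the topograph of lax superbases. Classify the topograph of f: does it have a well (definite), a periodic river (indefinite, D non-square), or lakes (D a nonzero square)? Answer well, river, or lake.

D = b²−4ac = 9² − 4·5·(-12) = 321
D > 0 non-square ⇒ indefinite ⇒ periodic river

river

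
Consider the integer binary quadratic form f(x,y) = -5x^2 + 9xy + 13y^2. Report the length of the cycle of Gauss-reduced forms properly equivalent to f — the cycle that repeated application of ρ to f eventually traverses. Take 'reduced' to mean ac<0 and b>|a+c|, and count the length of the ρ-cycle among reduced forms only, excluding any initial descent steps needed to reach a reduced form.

D = 341, ⌊√D⌋ = 18
river: ρ → (13,17,-1)
river: ρ → (-1,17,13)
river: ρ → (13,9,-5)
river: ρ → (-5,11,11)
river: ρ → (11,11,-5)
river: ρ → (-5,9,13)
ρ-cycle length = 6 (tail of 0 descent steps not counted)

6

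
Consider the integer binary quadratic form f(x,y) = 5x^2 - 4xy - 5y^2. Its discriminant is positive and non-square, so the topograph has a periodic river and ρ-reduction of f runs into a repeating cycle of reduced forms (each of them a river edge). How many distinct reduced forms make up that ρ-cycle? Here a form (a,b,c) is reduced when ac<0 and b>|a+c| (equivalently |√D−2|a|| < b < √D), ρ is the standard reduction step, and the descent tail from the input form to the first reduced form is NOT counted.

D = 116, ⌊√D⌋ = 10
descent: ρ → (-5,4,5)  [lands on river]
river: ρ → (5,6,-4)
river: ρ → (-4,10,1)
river: ρ → (1,10,-4)
river: ρ → (-4,6,5)
river: ρ → (5,4,-5)
river: ρ → (-5,6,4)
river: ρ → (4,10,-1)
river: ρ → (-1,10,4)
river: ρ → (4,6,-5)
ρ-cycle length = 10 (tail of 1 descent step not counted)

10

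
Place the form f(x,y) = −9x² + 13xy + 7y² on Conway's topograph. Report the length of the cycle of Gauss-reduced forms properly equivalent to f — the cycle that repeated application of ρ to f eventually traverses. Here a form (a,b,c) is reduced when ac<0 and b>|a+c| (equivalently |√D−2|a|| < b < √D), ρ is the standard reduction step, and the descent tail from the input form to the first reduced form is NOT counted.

D = 421, ⌊√D⌋ = 20
river: ρ → (7,15,-7)
river: ρ → (-7,13,9)
river: ρ → (9,5,-11)
river: ρ → (-11,17,3)
river: ρ → (3,19,-5)
river: ρ → (-5,11,15)
river: ρ → (15,19,-1)
river: ρ → (-1,19,15)
river: ρ → (15,11,-5)
river: ρ → (-5,19,3)
river: ρ → (3,17,-11)
river: ρ → (-11,5,9)
river: ρ → (9,13,-7)
river: ρ → (-7,15,7)
river: ρ → (7,13,-9)
river: ρ → (-9,5,11)
river: ρ → (11,17,-3)
river: ρ → (-3,19,5)
river: ρ → (5,11,-15)
river: ρ → (-15,19,1)
river: ρ → (1,19,-15)
river: ρ → (-15,11,5)
river: ρ → (5,19,-3)
river: ρ → (-3,17,11)
river: ρ → (11,5,-9)
river: ρ → (-9,13,7)
ρ-cycle length = 26 (tail of 0 descent steps not counted)

26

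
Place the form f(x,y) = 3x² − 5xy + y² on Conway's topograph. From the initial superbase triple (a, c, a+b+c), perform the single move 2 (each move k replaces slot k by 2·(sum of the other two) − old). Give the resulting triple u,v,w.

start (3,1,-1) = (f(1,0),f(0,1),f(1,1))
replace slot 2: 2·(3+(-1)) − 1 = 3 → (3,3,-1)

3,3,-1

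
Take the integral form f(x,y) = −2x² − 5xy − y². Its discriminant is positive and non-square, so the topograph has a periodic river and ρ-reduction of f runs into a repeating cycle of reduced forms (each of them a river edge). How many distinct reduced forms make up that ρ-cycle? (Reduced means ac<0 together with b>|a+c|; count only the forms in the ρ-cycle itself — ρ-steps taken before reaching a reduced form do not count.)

D = 17, ⌊√D⌋ = 4
descent: ρ → (-1,3,2)  [lands on river]
river: ρ → (2,1,-2)
river: ρ → (-2,3,1)
river: ρ → (1,3,-2)
river: ρ → (-2,1,2)
river: ρ → (2,3,-1)
ρ-cycle length = 6 (tail of 1 descent step not counted)

6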